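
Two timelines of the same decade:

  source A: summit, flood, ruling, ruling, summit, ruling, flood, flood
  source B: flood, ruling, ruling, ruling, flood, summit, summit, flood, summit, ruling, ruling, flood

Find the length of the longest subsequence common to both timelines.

6

Match flood at source A[2]=source B[1], then ruling at source A[3]=source B[3], then ruling at source A[4]=source B[4], then summit at source A[5]=source B[9], then ruling at source A[6]=source B[11], then flood at source A[8]=source B[12] — 6 events in the same relative order in both. Since dp[8][12] = 6, nothing longer is possible.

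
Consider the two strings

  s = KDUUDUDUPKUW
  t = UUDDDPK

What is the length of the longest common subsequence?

One common subsequence of length 6: U at s[3]=t[1] → U at s[4]=t[2] → D at s[5]=t[4] → D at s[7]=t[5] → P at s[9]=t[6] → K at s[10]=t[7]. The LCS DP gives dp[12][7] = 6, so this is optimal.

6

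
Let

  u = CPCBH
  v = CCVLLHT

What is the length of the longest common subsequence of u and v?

3

Let dp[i][j] be the LCS length of the first i characters of u and the first j characters of v. dp[i][j] = dp[i-1][j-1]+1 when the i-th and j-th characters match, else max(dp[i-1][j], dp[i][j-1]).
    ·  C  C  V  L  L  H  T
 ·  0  0  0  0  0  0  0  0
 C  0  1  1  1  1  1  1  1
 P  0  1  1  1  1  1  1  1
 C  0  1  2  2  2  2  2  2
 B  0  1  2  2  2  2  2  2
 H  0  1  2  2  2  2  3  3
dp[5][7] = 3. One LCS (by backtracking along matches): CCH.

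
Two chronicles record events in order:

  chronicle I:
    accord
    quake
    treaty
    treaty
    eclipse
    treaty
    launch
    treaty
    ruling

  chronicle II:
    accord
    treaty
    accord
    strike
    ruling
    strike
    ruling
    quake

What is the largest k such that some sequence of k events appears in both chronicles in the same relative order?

Pick accord [1,1]; then treaty [3,2]; then ruling [9,7]; all 3 events appear in both, in order. Since dp[9][8] = 3, nothing longer is possible.

3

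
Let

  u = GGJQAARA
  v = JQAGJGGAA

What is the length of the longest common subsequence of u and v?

One common subsequence of length 5: J [3,1] → Q [4,2] → A [5,3] → A [6,8] → A [8,9]. Since dp[8][9] = 5, nothing longer is possible.

5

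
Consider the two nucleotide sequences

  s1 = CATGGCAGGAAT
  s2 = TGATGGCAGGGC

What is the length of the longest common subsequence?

8

Match A (s1 #2, s2 #3) → T (s1 #3, s2 #4) → G (s1 #4, s2 #5) → G (s1 #5, s2 #6) → C (s1 #6, s2 #7) → A (s1 #7, s2 #8) → G (s1 #8, s2 #10) → G (s1 #9, s2 #11) — 8 bases in the same relative order in both. Since dp[12][12] = 8, nothing longer is possible.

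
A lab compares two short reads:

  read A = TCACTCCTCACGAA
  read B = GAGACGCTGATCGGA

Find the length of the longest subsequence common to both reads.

8

Taking A [3,4], then C [4,5], then C [7,7], then T [8,8], then A [10,10], then C [11,12], then G [12,14], then A [14,15] gives a common subsequence of length 8. dp[14][15] = 8 confirms this is the maximum.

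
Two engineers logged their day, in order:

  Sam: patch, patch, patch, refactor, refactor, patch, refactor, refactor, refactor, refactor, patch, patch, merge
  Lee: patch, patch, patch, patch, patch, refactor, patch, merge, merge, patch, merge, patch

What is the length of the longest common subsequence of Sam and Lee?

One common subsequence of length 8: patch (Sam #1, Lee #2); then patch (Sam #2, Lee #3); then patch (Sam #3, Lee #4); then patch (Sam #6, Lee #5); then refactor (Sam #10, Lee #6); then patch (Sam #11, Lee #7); then patch (Sam #12, Lee #10); then merge (Sam #13, Lee #11). dp[13][12] = 8 confirms this is the maximum.

8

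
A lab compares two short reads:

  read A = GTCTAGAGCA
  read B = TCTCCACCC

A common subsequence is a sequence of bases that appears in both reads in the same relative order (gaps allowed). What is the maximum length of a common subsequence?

5

Taking T (read A #2, read B #1); then C (read A #3, read B #2); then T (read A #4, read B #3); then A (read A #5, read B #6); then C (read A #9, read B #9) gives a common subsequence of length 5. dp[10][9] = 5 confirms this is the maximum.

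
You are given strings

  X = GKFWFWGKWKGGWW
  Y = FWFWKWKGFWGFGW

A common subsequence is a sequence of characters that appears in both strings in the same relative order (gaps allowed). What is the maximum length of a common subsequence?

One common subsequence of length 10: F at X[3]=Y[1] → W at X[4]=Y[2] → F at X[5]=Y[3] → W at X[6]=Y[4] → K at X[8]=Y[5] → W at X[9]=Y[6] → K at X[10]=Y[7] → G at X[11]=Y[11] → G at X[12]=Y[13] → W at X[14]=Y[14]. Since dp[14][14] = 10, nothing longer is possible.

10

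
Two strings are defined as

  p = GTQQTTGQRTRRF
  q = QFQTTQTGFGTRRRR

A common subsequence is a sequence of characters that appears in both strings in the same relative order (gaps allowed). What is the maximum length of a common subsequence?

Taking Q at p[3]=q[1], Q at p[4]=q[3], T at p[5]=q[5], T at p[6]=q[7], G at p[7]=q[10], R at p[9]=q[13], R at p[11]=q[14], R at p[12]=q[15] gives a common subsequence of length 8, and the DP table's final entry dp[13][15] is also 8, so no common subsequence is longer.

8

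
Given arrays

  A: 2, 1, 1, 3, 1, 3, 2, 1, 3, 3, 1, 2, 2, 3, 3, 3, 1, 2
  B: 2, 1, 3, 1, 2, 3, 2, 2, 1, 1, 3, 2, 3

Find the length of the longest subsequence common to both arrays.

Pick 2 at A[1]=B[1], then 1 at A[3]=B[2], then 3 at A[4]=B[3], then 1 at A[5]=B[4], then 3 at A[6]=B[6], then 2 at A[7]=B[8], then 1 at A[8]=B[10], then 3 at A[10]=B[11], then 2 at A[13]=B[12], then 3 at A[16]=B[13]; all 10 values appear in both, in order. dp[18][13] = 10 confirms this is the maximum.

10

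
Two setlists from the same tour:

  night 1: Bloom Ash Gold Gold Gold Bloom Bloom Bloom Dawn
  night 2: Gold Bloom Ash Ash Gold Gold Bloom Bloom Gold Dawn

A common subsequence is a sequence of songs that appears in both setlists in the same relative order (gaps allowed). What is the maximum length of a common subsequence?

Match Bloom (night 1 #1, night 2 #2), then Ash (night 1 #2, night 2 #4), then Gold (night 1 #4, night 2 #5), then Gold (night 1 #5, night 2 #6), then Bloom (night 1 #6, night 2 #7), then Bloom (night 1 #7, night 2 #8), then Dawn (night 1 #9, night 2 #10) — 7 songs in the same relative order in both. dp[9][10] = 7 confirms this is the maximum.

7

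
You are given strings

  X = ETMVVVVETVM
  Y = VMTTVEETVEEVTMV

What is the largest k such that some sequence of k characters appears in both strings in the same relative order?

Match E [1,7] → T [2,8] → V [4,9] → V [7,12] → T [9,13] → V [10,15] — 6 characters in the same relative order in both, and the DP table's final entry dp[11][15] is also 6, so no common subsequence is longer.

6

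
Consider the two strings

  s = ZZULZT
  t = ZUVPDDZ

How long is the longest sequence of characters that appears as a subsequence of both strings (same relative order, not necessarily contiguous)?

3

Match Z at s[2]=t[1], then U at s[3]=t[2], then Z at s[5]=t[7] — 3 characters in the same relative order in both. dp[6][7] = 3 confirms this is the maximum.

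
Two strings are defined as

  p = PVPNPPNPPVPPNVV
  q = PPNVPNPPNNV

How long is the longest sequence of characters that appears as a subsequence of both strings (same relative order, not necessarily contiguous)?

9

Match P [1,2]; then V [2,4]; then P [3,5]; then N [4,6]; then P [5,7]; then P [6,8]; then N [7,9]; then N [13,10]; then V [15,11] — 9 characters in the same relative order in both. The LCS DP gives dp[15][11] = 9, so this is optimal.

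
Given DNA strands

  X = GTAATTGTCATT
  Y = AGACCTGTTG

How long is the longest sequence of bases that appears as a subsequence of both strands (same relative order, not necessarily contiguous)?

Let dp[i][j] be the LCS length of the first i bases of X and the first j bases of Y. dp[i][j] = dp[i-1][j-1]+1 when the i-th and j-th bases match, else max(dp[i-1][j], dp[i][j-1]).
    ·  A  G  A  C  C  T  G  T  T  G
 ·  0  0  0  0  0  0  0  0  0  0  0
 G  0  0  1  1  1  1  1  1  1  1  1
 T  0  0  1  1  1  1  2  2  2  2  2
 A  0  1  1  2  2  2  2  2  2  2  2
 A  0  1  1  2  2  2  2  2  2  2  2
 T  0  1  1  2  2  2  3  3  3  3  3
 T  0  1  1  2  2  2  3  3  4  4  4
 G  0  1  2  2  2  2  3  4  4  4  5
 T  0  1  2  2  2  2  3  4  5  5  5
 C  0  1  2  2  3  3  3  4  5  5  5
 A  0  1  2  3  3  3  3  4  5  5  5
 T  0  1  2  3  3  3  4  4  5  6  6
 T  0  1  2  3  3  3  4  4  5  6  6
dp[12][10] = 6. One LCS (by backtracking along matches): GATGTT.

6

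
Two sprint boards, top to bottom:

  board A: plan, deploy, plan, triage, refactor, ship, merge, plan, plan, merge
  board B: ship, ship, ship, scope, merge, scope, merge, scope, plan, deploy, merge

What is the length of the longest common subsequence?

4

Match ship at board A[6]=board B[3], merge at board A[7]=board B[7], plan at board A[8]=board B[9], merge at board A[10]=board B[11] — 4 tasks in the same relative order in both. dp[10][11] = 4 confirms this is the maximum.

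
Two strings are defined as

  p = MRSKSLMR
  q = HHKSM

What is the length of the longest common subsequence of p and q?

Let dp[i][j] be the LCS length of the first i characters of p and the first j characters of q. dp[i][j] = dp[i-1][j-1]+1 when the i-th and j-th characters match, else max(dp[i-1][j], dp[i][j-1]).
    ·  H  H  K  S  M
 ·  0  0  0  0  0  0
 M  0  0  0  0  0  1
 R  0  0  0  0  0  1
 S  0  0  0  0  1  1
 K  0  0  0  1  1  1
 S  0  0  0  1  2  2
 L  0  0  0  1  2  2
 M  0  0  0  1  2  3
 R  0  0  0  1  2  3
dp[8][5] = 3. One LCS (by backtracking along matches): KSM.

3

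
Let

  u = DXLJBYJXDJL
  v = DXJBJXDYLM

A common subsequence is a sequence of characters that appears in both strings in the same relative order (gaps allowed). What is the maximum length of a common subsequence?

8

Let dp[i][j] be the LCS length of the first i characters of u and the first j characters of v. dp[i][j] = dp[i-1][j-1]+1 when the i-th and j-th characters match, else max(dp[i-1][j], dp[i][j-1]).
    ·  D  X  J  B  J  X  D  Y  L  M
 ·  0  0  0  0  0  0  0  0  0  0  0
 D  0  1  1  1  1  1  1  1  1  1  1
 X  0  1  2  2  2  2  2  2  2  2  2
 L  0  1  2  2  2  2  2  2  2  3  3
 J  0  1  2  3  3  3  3  3  3  3  3
 B  0  1  2  3  4  4  4  4  4  4  4
 Y  0  1  2  3  4  4  4  4  5  5  5
 J  0  1  2  3  4  5  5  5  5  5  5
 X  0  1  2  3  4  5  6  6  6  6  6
 D  0  1  2  3  4  5  6  7  7  7  7
 J  0  1  2  3  4  5  6  7  7  7  7
 L  0  1  2  3  4  5  6  7  7  8  8
dp[11][10] = 8. One LCS (by backtracking along matches): DXJBJXDL.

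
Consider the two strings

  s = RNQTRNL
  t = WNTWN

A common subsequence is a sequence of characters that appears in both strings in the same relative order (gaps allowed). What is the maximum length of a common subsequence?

3

Let dp[i][j] be the LCS length of the first i characters of s and the first j characters of t. dp[i][j] = dp[i-1][j-1]+1 when the i-th and j-th characters match, else max(dp[i-1][j], dp[i][j-1]).
    ·  W  N  T  W  N
 ·  0  0  0  0  0  0
 R  0  0  0  0  0  0
 N  0  0  1  1  1  1
 Q  0  0  1  1  1  1
 T  0  0  1  2  2  2
 R  0  0  1  2  2  2
 N  0  0  1  2  2  3
 L  0  0  1  2  2  3
dp[7][5] = 3. One LCS (by backtracking along matches): NTN.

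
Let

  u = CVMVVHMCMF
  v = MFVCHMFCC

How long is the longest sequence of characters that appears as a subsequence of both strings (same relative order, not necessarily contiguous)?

One common subsequence of length 5: M at u[3]=v[1] → V at u[4]=v[3] → H at u[6]=v[5] → M at u[7]=v[6] → C at u[8]=v[9]. dp[10][9] = 5 confirms this is the maximum.

5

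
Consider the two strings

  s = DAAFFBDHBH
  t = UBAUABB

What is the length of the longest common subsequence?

Let dp[i][j] be the LCS length of the first i characters of s and the first j characters of t. dp[i][j] = dp[i-1][j-1]+1 when the i-th and j-th characters match, else max(dp[i-1][j], dp[i][j-1]).
    ·  U  B  A  U  A  B  B
 ·  0  0  0  0  0  0  0  0
 D  0  0  0  0  0  0  0  0
 A  0  0  0  1  1  1  1  1
 A  0  0  0  1  1  2  2  2
 F  0  0  0  1  1  2  2  2
 F  0  0  0  1  1  2  2  2
 B  0  0  1  1  1  2  3  3
 D  0  0  1  1  1  2  3  3
 H  0  0  1  1  1  2  3  3
 B  0  0  1  1  1  2  3  4
 H  0  0  1  1  1  2  3  4
dp[10][7] = 4. One LCS (by backtracking along matches): AABB.

4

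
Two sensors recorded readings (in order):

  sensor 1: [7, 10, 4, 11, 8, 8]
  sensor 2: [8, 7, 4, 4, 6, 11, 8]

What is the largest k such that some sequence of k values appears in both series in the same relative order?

4

Pick 7 (sensor 1 #1, sensor 2 #2), 4 (sensor 1 #3, sensor 2 #4), 11 (sensor 1 #4, sensor 2 #6), 8 (sensor 1 #6, sensor 2 #7); all 4 values appear in both, in order. The LCS DP gives dp[6][7] = 4, so this is optimal.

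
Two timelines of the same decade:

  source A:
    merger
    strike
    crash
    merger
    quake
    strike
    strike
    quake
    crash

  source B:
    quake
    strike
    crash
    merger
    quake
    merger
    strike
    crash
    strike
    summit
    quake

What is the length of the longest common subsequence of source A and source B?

7

Pick strike at source A[2]=source B[2] → crash at source A[3]=source B[3] → merger at source A[4]=source B[4] → quake at source A[5]=source B[5] → strike at source A[6]=source B[7] → strike at source A[7]=source B[9] → quake at source A[8]=source B[11]; all 7 events appear in both, in order. Since dp[9][11] = 7, nothing longer is possible.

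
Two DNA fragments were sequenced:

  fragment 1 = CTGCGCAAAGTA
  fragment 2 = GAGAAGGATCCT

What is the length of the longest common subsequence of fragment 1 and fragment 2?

6

Taking G (fragment 1 #3, fragment 2 #1); then G (fragment 1 #5, fragment 2 #3); then A (fragment 1 #7, fragment 2 #4); then A (fragment 1 #8, fragment 2 #5); then A (fragment 1 #9, fragment 2 #8); then T (fragment 1 #11, fragment 2 #12) gives a common subsequence of length 6. dp[12][12] = 6 confirms this is the maximum.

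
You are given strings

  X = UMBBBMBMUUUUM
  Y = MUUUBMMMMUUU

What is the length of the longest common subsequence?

Taking U (X #1, Y #4), M (X #2, Y #7), M (X #6, Y #8), M (X #8, Y #9), U (X #10, Y #10), U (X #11, Y #11), U (X #12, Y #12) gives a common subsequence of length 7. dp[13][12] = 7 confirms this is the maximum.

7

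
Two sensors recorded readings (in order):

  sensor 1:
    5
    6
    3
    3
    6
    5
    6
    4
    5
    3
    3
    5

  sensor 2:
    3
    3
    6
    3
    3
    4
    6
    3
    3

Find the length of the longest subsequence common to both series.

Taking 6 [2,3], 3 [3,4], 3 [4,5], 6 [7,7], 3 [10,8], 3 [11,9] gives a common subsequence of length 6, and the DP table's final entry dp[12][9] is also 6, so no common subsequence is longer.

6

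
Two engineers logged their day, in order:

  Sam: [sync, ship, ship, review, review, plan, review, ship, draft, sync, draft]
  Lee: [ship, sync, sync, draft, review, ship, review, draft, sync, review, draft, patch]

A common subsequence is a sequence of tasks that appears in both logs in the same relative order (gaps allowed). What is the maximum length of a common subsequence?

Pick sync (Sam #1, Lee #3) → ship (Sam #3, Lee #6) → review (Sam #7, Lee #7) → draft (Sam #9, Lee #8) → sync (Sam #10, Lee #9) → draft (Sam #11, Lee #11); all 6 tasks appear in both, in order. Since dp[11][12] = 6, nothing longer is possible.

6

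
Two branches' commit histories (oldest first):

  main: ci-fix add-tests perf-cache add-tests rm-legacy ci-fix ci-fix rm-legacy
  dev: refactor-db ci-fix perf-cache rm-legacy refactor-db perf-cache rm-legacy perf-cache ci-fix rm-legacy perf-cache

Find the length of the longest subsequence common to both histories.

5

Match ci-fix [1,2]; then perf-cache [3,6]; then rm-legacy [5,7]; then ci-fix [7,9]; then rm-legacy [8,10] — 5 commits in the same relative order in both. dp[8][11] = 5 confirms this is the maximum.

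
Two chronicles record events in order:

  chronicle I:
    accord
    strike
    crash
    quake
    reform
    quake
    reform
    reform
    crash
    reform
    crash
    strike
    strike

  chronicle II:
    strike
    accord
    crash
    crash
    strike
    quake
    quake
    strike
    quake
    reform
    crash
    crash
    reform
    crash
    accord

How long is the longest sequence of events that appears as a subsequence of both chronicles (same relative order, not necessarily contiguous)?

8

Match accord at chronicle I[1]=chronicle II[2], strike at chronicle I[2]=chronicle II[5], quake at chronicle I[4]=chronicle II[7], quake at chronicle I[6]=chronicle II[9], reform at chronicle I[7]=chronicle II[10], crash at chronicle I[9]=chronicle II[12], reform at chronicle I[10]=chronicle II[13], crash at chronicle I[11]=chronicle II[14] — 8 events in the same relative order in both. dp[13][15] = 8 confirms this is the maximum.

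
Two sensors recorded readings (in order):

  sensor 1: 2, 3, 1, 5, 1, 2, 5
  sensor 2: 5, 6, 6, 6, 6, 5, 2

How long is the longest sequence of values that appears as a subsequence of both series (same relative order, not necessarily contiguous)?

2

Pick 5 [4,6], 2 [6,7]; all 2 values appear in both, in order. The LCS DP gives dp[7][7] = 2, so this is optimal.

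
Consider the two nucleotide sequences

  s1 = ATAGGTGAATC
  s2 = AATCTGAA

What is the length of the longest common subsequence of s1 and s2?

6

Match A (s1 #1, s2 #2), then T (s1 #2, s2 #3), then T (s1 #6, s2 #5), then G (s1 #7, s2 #6), then A (s1 #8, s2 #7), then A (s1 #9, s2 #8) — 6 bases in the same relative order in both. Since dp[11][8] = 6, nothing longer is possible.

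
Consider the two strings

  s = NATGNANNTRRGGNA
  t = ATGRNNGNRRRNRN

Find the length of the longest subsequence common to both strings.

9

Pick A [2,1] → T [3,2] → G [4,3] → N [5,5] → N [7,6] → N [8,8] → R [10,11] → R [11,13] → N [14,14]; all 9 characters appear in both, in order. dp[15][14] = 9 confirms this is the maximum.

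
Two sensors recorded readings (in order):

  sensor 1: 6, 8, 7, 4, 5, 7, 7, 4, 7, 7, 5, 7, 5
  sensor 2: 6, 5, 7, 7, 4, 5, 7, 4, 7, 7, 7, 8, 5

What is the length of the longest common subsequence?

10

Pick 6 (sensor 1 #1, sensor 2 #1), then 7 (sensor 1 #3, sensor 2 #4), then 4 (sensor 1 #4, sensor 2 #5), then 5 (sensor 1 #5, sensor 2 #6), then 7 (sensor 1 #7, sensor 2 #7), then 4 (sensor 1 #8, sensor 2 #8), then 7 (sensor 1 #9, sensor 2 #9), then 7 (sensor 1 #10, sensor 2 #10), then 7 (sensor 1 #12, sensor 2 #11), then 5 (sensor 1 #13, sensor 2 #13); all 10 values appear in both, in order. dp[13][13] = 10 confirms this is the maximum.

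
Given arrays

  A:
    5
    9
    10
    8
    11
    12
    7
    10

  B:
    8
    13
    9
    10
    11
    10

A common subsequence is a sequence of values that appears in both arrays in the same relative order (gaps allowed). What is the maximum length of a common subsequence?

4

Let dp[i][j] be the LCS length of the first i values of A and the first j values of B. dp[i][j] = dp[i-1][j-1]+1 when the i-th and j-th values match, else max(dp[i-1][j], dp[i][j-1]).
    ·  8 13  9 10 11 10
 ·  0  0  0  0  0  0  0
 5  0  0  0  0  0  0  0
 9  0  0  0  1  1  1  1
10  0  0  0  1  2  2  2
 8  0  1  1  1  2  2  2
11  0  1  1  1  2  3  3
12  0  1  1  1  2  3  3
 7  0  1  1  1  2  3  3
10  0  1  1  1  2  3  4
dp[8][6] = 4. One LCS (by backtracking along matches): 9, 10, 11, 10.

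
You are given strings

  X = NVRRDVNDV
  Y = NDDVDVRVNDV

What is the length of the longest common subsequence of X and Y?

7

Pick N at X[1]=Y[1]; then V at X[2]=Y[6]; then R at X[4]=Y[7]; then V at X[6]=Y[8]; then N at X[7]=Y[9]; then D at X[8]=Y[10]; then V at X[9]=Y[11]; all 7 characters appear in both, in order. dp[9][11] = 7 confirms this is the maximum.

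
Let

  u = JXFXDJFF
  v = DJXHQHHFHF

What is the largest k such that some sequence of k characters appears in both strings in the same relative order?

Taking J (u #1, v #2), then X (u #2, v #3), then F (u #3, v #8), then F (u #8, v #10) gives a common subsequence of length 4. dp[8][10] = 4 confirms this is the maximum.

4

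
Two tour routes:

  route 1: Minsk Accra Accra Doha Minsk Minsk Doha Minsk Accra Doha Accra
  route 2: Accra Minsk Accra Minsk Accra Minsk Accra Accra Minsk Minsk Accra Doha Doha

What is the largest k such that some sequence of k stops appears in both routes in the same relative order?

8

One common subsequence of length 8: Minsk (route 1 #1, route 2 #2), then Accra (route 1 #2, route 2 #3), then Accra (route 1 #3, route 2 #5), then Minsk (route 1 #5, route 2 #6), then Minsk (route 1 #6, route 2 #9), then Minsk (route 1 #8, route 2 #10), then Accra (route 1 #9, route 2 #11), then Doha (route 1 #10, route 2 #13), and the DP table's final entry dp[11][13] is also 8, so no common subsequence is longer.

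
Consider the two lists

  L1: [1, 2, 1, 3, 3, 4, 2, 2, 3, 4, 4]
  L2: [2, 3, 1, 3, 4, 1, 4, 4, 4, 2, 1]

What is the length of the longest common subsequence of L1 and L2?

Match 2 (L1 #2, L2 #1), then 1 (L1 #3, L2 #3), then 3 (L1 #4, L2 #4), then 4 (L1 #6, L2 #7), then 4 (L1 #10, L2 #8), then 4 (L1 #11, L2 #9) — 6 values in the same relative order in both. dp[11][11] = 6 confirms this is the maximum.

6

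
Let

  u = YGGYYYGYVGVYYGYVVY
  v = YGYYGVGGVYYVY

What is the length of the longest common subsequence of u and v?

12

Match Y [1,1], then G [3,2], then Y [5,3], then Y [6,4], then G [7,5], then V [9,6], then G [10,8], then V [11,9], then Y [13,10], then Y [15,11], then V [17,12], then Y [18,13] — 12 characters in the same relative order in both. Since dp[18][13] = 12, nothing longer is possible.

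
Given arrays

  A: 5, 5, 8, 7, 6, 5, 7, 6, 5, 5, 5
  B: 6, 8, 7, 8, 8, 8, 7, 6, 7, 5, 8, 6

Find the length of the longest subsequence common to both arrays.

5

One common subsequence of length 5: 8 at A[3]=B[6] → 7 at A[4]=B[7] → 6 at A[5]=B[8] → 5 at A[6]=B[10] → 6 at A[8]=B[12]. dp[11][12] = 5 confirms this is the maximum.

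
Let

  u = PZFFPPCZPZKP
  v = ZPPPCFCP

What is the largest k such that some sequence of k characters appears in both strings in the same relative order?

One common subsequence of length 5: P (u #1, v #2), then P (u #5, v #3), then P (u #6, v #4), then C (u #7, v #7), then P (u #12, v #8). The LCS DP gives dp[12][8] = 5, so this is optimal.

5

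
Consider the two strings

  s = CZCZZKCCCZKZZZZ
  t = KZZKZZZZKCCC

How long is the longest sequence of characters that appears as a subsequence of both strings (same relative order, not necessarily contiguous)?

Taking Z [2,6] → Z [4,7] → Z [5,8] → K [6,9] → C [7,10] → C [8,11] → C [9,12] gives a common subsequence of length 7, and the DP table's final entry dp[15][12] is also 7, so no common subsequence is longer.

7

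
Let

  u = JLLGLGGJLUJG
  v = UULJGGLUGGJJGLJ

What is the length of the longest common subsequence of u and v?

One common subsequence of length 8: J (u #1, v #4); then G (u #4, v #6); then L (u #5, v #7); then G (u #6, v #9); then G (u #7, v #10); then J (u #8, v #12); then L (u #9, v #14); then J (u #11, v #15). The LCS DP gives dp[12][15] = 8, so this is optimal.

8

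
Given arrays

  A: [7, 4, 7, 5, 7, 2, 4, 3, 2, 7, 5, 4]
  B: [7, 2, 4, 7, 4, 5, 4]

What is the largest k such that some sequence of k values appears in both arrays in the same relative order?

Let dp[i][j] be the LCS length of the first i values of A and the first j values of B. dp[i][j] = dp[i-1][j-1]+1 when the i-th and j-th values match, else max(dp[i-1][j], dp[i][j-1]).
    ·  7  2  4  7  4  5  4
 ·  0  0  0  0  0  0  0  0
 7  0  1  1  1  1  1  1  1
 4  0  1  1  2  2  2  2  2
 7  0  1  1  2  3  3  3  3
 5  0  1  1  2  3  3  4  4
 7  0  1  1  2  3  3  4  4
 2  0  1  2  2  3  3  4  4
 4  0  1  2  3  3  4  4  5
 3  0  1  2  3  3  4  4  5
 2  0  1  2  3  3  4  4  5
 7  0  1  2  3  4  4  4  5
 5  0  1  2  3  4  4  5  5
 4  0  1  2  3  4  5  5  6
dp[12][7] = 6. One LCS (by backtracking along matches): 7, 4, 7, 4, 5, 4.

6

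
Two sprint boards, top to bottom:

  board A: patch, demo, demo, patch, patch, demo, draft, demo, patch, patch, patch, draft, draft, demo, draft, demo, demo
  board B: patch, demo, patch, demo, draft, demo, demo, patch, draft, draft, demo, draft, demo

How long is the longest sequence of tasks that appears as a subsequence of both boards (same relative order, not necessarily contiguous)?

One common subsequence of length 12: patch (board A #1, board B #1), then demo (board A #3, board B #2), then patch (board A #5, board B #3), then demo (board A #6, board B #4), then draft (board A #7, board B #5), then demo (board A #8, board B #7), then patch (board A #11, board B #8), then draft (board A #12, board B #9), then draft (board A #13, board B #10), then demo (board A #14, board B #11), then draft (board A #15, board B #12), then demo (board A #17, board B #13). Since dp[17][13] = 12, nothing longer is possible.

12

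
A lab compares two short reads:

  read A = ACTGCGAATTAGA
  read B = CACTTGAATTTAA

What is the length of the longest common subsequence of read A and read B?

10

Pick A [1,2]; then C [2,3]; then T [3,5]; then G [6,6]; then A [7,7]; then A [8,8]; then T [9,10]; then T [10,11]; then A [11,12]; then A [13,13]; all 10 bases appear in both, in order. The LCS DP gives dp[13][13] = 10, so this is optimal.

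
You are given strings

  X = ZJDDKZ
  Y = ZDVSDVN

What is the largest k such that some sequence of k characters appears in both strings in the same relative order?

Let dp[i][j] be the LCS length of the first i characters of X and the first j characters of Y. dp[i][j] = dp[i-1][j-1]+1 when the i-th and j-th characters match, else max(dp[i-1][j], dp[i][j-1]).
    ·  Z  D  V  S  D  V  N
 ·  0  0  0  0  0  0  0  0
 Z  0  1  1  1  1  1  1  1
 J  0  1  1  1  1  1  1  1
 D  0  1  2  2  2  2  2  2
 D  0  1  2  2  2  3  3  3
 K  0  1  2  2  2  3  3  3
 Z  0  1  2  2  2  3  3  3
dp[6][7] = 3. One LCS (by backtracking along matches): ZDD.

3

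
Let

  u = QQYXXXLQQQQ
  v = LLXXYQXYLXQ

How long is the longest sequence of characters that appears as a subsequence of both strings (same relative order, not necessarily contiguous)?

Taking X at u[4]=v[3] → X at u[5]=v[4] → X at u[6]=v[7] → L at u[7]=v[9] → Q at u[11]=v[11] gives a common subsequence of length 5. The LCS DP gives dp[11][11] = 5, so this is optimal.

5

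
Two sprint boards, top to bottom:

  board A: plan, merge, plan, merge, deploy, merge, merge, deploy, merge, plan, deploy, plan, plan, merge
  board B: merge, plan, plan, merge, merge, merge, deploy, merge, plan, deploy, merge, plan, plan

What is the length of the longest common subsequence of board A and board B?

11

One common subsequence of length 11: plan (board A #1, board B #2), plan (board A #3, board B #3), merge (board A #4, board B #4), merge (board A #6, board B #5), merge (board A #7, board B #6), deploy (board A #8, board B #7), merge (board A #9, board B #8), plan (board A #10, board B #9), deploy (board A #11, board B #10), plan (board A #12, board B #12), plan (board A #13, board B #13), and the DP table's final entry dp[14][13] is also 11, so no common subsequence is longer.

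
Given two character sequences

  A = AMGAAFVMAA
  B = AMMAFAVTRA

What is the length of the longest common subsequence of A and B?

Let dp[i][j] be the LCS length of the first i characters of A and the first j characters of B. dp[i][j] = dp[i-1][j-1]+1 when the i-th and j-th characters match, else max(dp[i-1][j], dp[i][j-1]).
    ·  A  M  M  A  F  A  V  T  R  A
 ·  0  0  0  0  0  0  0  0  0  0  0
 A  0  1  1  1  1  1  1  1  1  1  1
 M  0  1  2  2  2  2  2  2  2  2  2
 G  0  1  2  2  2  2  2  2  2  2  2
 A  0  1  2  2  3  3  3  3  3  3  3
 A  0  1  2  2  3  3  4  4  4  4  4
 F  0  1  2  2  3  4  4  4  4  4  4
 V  0  1  2  2  3  4  4  5  5  5  5
 M  0  1  2  3  3  4  4  5  5  5  5
 A  0  1  2  3  4  4  5  5  5  5  6
 A  0  1  2  3  4  4  5  5  5  5  6
dp[10][10] = 6. One LCS (by backtracking along matches): AMAAVA.

6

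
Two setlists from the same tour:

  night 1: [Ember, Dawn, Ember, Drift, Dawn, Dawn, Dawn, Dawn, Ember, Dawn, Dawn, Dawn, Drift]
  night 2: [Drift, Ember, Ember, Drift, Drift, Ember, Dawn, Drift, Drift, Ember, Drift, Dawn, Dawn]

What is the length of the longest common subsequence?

7

Match Ember at night 1[1]=night 2[2], Ember at night 1[3]=night 2[3], Drift at night 1[4]=night 2[5], Dawn at night 1[5]=night 2[7], Ember at night 1[9]=night 2[10], Dawn at night 1[11]=night 2[12], Dawn at night 1[12]=night 2[13] — 7 songs in the same relative order in both, and the DP table's final entry dp[13][13] is also 7, so no common subsequence is longer.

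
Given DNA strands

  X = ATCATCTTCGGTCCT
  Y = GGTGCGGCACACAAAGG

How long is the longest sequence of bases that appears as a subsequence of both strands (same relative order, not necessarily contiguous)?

7

Pick T [2,3], then C [3,8], then A [4,9], then C [6,10], then C [9,12], then G [10,16], then G [11,17]; all 7 bases appear in both, in order. dp[15][17] = 7 confirms this is the maximum.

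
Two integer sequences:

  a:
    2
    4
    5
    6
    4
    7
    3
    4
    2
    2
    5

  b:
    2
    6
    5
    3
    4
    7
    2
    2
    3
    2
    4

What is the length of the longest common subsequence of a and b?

6

Let dp[i][j] be the LCS length of the first i values of a and the first j values of b. dp[i][j] = dp[i-1][j-1]+1 when the i-th and j-th values match, else max(dp[i-1][j], dp[i][j-1]).
    ·  2  6  5  3  4  7  2  2  3  2  4
 ·  0  0  0  0  0  0  0  0  0  0  0  0
 2  0  1  1  1  1  1  1  1  1  1  1  1
 4  0  1  1  1  1  2  2  2  2  2  2  2
 5  0  1  1  2  2  2  2  2  2  2  2  2
 6  0  1  2  2  2  2  2  2  2  2  2  2
 4  0  1  2  2  2  3  3  3  3  3  3  3
 7  0  1  2  2  2  3  4  4  4  4  4  4
 3  0  1  2  2  3  3  4  4  4  5  5  5
 4  0  1  2  2  3  4  4  4  4  5  5  6
 2  0  1  2  2  3  4  4  5  5  5  6  6
 2  0  1  2  2  3  4  4  5  6  6  6  6
 5  0  1  2  3  3  4  4  5  6  6  6  6
dp[11][11] = 6. One LCS (by backtracking along matches): 2, 5, 4, 7, 3, 4.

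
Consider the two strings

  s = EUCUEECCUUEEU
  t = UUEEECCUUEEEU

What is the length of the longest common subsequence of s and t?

11

One common subsequence of length 11: U (s #2, t #1), then U (s #4, t #2), then E (s #5, t #4), then E (s #6, t #5), then C (s #7, t #6), then C (s #8, t #7), then U (s #9, t #8), then U (s #10, t #9), then E (s #11, t #11), then E (s #12, t #12), then U (s #13, t #13). The LCS DP gives dp[13][13] = 11, so this is optimal.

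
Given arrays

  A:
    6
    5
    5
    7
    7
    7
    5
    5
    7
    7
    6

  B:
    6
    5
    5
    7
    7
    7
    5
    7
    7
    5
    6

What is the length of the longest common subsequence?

Pick 6 [1,1], then 5 [2,2], then 5 [3,3], then 7 [4,4], then 7 [5,5], then 7 [6,6], then 5 [8,7], then 7 [9,8], then 7 [10,9], then 6 [11,11]; all 10 values appear in both, in order. dp[11][11] = 10 confirms this is the maximum.

10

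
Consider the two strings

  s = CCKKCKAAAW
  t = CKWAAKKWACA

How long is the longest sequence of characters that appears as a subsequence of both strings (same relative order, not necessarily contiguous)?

6

Taking C (s #2, t #1) → K (s #3, t #2) → K (s #4, t #6) → K (s #6, t #7) → A (s #7, t #9) → A (s #9, t #11) gives a common subsequence of length 6. dp[10][11] = 6 confirms this is the maximum.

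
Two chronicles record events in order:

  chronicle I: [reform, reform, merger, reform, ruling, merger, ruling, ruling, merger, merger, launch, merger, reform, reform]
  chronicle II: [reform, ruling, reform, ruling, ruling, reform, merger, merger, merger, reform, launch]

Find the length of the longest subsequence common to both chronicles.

Taking reform [1,1]; then reform [4,3]; then ruling [5,4]; then ruling [7,5]; then merger [9,7]; then merger [10,8]; then merger [12,9]; then reform [13,10] gives a common subsequence of length 8. dp[14][11] = 8 confirms this is the maximum.

8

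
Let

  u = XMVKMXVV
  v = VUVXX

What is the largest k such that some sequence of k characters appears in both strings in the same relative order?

Let dp[i][j] be the LCS length of the first i characters of u and the first j characters of v. dp[i][j] = dp[i-1][j-1]+1 when the i-th and j-th characters match, else max(dp[i-1][j], dp[i][j-1]).
    ·  V  U  V  X  X
 ·  0  0  0  0  0  0
 X  0  0  0  0  1  1
 M  0  0  0  0  1  1
 V  0  1  1  1  1  1
 K  0  1  1  1  1  1
 M  0  1  1  1  1  1
 X  0  1  1  1  2  2
 V  0  1  1  2  2  2
 V  0  1  1  2  2  2
dp[8][5] = 2. One LCS (by backtracking along matches): XX.

2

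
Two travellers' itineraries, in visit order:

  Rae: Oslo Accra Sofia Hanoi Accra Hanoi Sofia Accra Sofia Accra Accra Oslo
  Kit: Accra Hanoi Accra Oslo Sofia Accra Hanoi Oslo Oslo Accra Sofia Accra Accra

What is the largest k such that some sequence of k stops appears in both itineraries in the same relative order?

8

Match Oslo (Rae #1, Kit #4); then Sofia (Rae #3, Kit #5); then Accra (Rae #5, Kit #6); then Hanoi (Rae #6, Kit #7); then Accra (Rae #8, Kit #10); then Sofia (Rae #9, Kit #11); then Accra (Rae #10, Kit #12); then Accra (Rae #11, Kit #13) — 8 stops in the same relative order in both, and the DP table's final entry dp[12][13] is also 8, so no common subsequence is longer.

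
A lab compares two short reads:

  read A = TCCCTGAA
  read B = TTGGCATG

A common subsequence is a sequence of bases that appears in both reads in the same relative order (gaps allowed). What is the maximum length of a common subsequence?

4

One common subsequence of length 4: T (read A #1, read B #2) → C (read A #2, read B #5) → T (read A #5, read B #7) → G (read A #6, read B #8), and the DP table's final entry dp[8][8] is also 4, so no common subsequence is longer.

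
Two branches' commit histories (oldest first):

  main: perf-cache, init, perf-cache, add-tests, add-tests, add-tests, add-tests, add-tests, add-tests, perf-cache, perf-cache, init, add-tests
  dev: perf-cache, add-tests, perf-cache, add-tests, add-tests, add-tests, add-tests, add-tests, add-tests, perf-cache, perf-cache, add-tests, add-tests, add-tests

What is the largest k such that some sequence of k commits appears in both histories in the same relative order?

One common subsequence of length 11: perf-cache (main #1, dev #1) → perf-cache (main #3, dev #3) → add-tests (main #4, dev #4) → add-tests (main #5, dev #5) → add-tests (main #6, dev #6) → add-tests (main #7, dev #7) → add-tests (main #8, dev #8) → add-tests (main #9, dev #9) → perf-cache (main #10, dev #10) → perf-cache (main #11, dev #11) → add-tests (main #13, dev #14), and the DP table's final entry dp[13][14] is also 11, so no common subsequence is longer.

11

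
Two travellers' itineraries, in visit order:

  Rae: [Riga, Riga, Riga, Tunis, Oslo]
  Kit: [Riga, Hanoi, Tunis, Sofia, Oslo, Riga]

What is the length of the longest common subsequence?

3

Taking Riga at Rae[1]=Kit[1]; then Tunis at Rae[4]=Kit[3]; then Oslo at Rae[5]=Kit[5] gives a common subsequence of length 3. dp[5][6] = 3 confirms this is the maximum.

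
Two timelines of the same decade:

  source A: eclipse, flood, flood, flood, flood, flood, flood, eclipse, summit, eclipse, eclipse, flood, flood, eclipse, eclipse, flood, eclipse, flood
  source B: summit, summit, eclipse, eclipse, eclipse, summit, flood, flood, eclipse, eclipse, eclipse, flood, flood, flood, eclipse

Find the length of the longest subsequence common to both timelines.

10

One common subsequence of length 10: eclipse at source A[1]=source B[5], then flood at source A[6]=source B[7], then flood at source A[7]=source B[8], then eclipse at source A[8]=source B[9], then eclipse at source A[10]=source B[10], then eclipse at source A[11]=source B[11], then flood at source A[12]=source B[12], then flood at source A[13]=source B[13], then flood at source A[16]=source B[14], then eclipse at source A[17]=source B[15], and the DP table's final entry dp[18][15] is also 10, so no common subsequence is longer.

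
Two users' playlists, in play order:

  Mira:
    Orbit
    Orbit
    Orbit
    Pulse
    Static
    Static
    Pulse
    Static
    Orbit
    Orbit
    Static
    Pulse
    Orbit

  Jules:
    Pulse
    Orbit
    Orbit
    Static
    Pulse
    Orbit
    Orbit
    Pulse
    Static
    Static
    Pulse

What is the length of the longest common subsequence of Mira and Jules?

8

One common subsequence of length 8: Orbit [2,2]; then Orbit [3,3]; then Static [6,4]; then Pulse [7,5]; then Orbit [9,6]; then Orbit [10,7]; then Static [11,10]; then Pulse [12,11]. The LCS DP gives dp[13][11] = 8, so this is optimal.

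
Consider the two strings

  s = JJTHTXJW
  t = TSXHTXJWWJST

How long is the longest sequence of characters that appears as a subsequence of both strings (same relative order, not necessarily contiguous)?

6

Let dp[i][j] be the LCS length of the first i characters of s and the first j characters of t. dp[i][j] = dp[i-1][j-1]+1 when the i-th and j-th characters match, else max(dp[i-1][j], dp[i][j-1]).
    ·  T  S  X  H  T  X  J  W  W  J  S  T
 ·  0  0  0  0  0  0  0  0  0  0  0  0  0
 J  0  0  0  0  0  0  0  1  1  1  1  1  1
 J  0  0  0  0  0  0  0  1  1  1  2  2  2
 T  0  1  1  1  1  1  1  1  1  1  2  2  3
 H  0  1  1  1  2  2  2  2  2  2  2  2  3
 T  0  1  1  1  2  3  3  3  3  3  3  3  3
 X  0  1  1  2  2  3  4  4  4  4  4  4  4
 J  0  1  1  2  2  3  4  5  5  5  5  5  5
 W  0  1  1  2  2  3  4  5  6  6  6  6  6
dp[8][12] = 6. One LCS (by backtracking along matches): THTXJW.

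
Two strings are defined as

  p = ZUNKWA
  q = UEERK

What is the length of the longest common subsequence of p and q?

2

Pick U [2,1], K [4,5]; all 2 characters appear in both, in order. dp[6][5] = 2 confirms this is the maximum.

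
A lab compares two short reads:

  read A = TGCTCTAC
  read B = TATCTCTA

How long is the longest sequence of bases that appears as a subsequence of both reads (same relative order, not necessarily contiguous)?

Taking T [1,3], C [3,4], T [4,5], C [5,6], T [6,7], A [7,8] gives a common subsequence of length 6. The LCS DP gives dp[8][8] = 6, so this is optimal.

6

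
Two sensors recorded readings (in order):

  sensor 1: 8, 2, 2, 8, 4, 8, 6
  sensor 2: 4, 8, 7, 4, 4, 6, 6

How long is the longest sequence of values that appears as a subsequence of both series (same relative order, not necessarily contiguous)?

3

Let dp[i][j] be the LCS length of the first i values of sensor 1 and the first j values of sensor 2. dp[i][j] = dp[i-1][j-1]+1 when the i-th and j-th values match, else max(dp[i-1][j], dp[i][j-1]).
    ·  4  8  7  4  4  6  6
 ·  0  0  0  0  0  0  0  0
 8  0  0  1  1  1  1  1  1
 2  0  0  1  1  1  1  1  1
 2  0  0  1  1  1  1  1  1
 8  0  0  1  1  1  1  1  1
 4  0  1  1  1  2  2  2  2
 8  0  1  2  2  2  2  2  2
 6  0  1  2  2  2  2  3  3
dp[7][7] = 3. One LCS (by backtracking along matches): 8, 4, 6.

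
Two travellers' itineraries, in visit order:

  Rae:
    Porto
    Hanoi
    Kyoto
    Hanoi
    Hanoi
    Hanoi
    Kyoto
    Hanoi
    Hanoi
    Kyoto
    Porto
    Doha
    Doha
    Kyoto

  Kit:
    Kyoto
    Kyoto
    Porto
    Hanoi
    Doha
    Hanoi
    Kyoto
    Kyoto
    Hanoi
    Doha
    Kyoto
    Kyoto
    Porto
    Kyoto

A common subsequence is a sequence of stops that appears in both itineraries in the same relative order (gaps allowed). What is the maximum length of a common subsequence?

Match Porto (Rae #1, Kit #3), Hanoi (Rae #2, Kit #6), Kyoto (Rae #3, Kit #8), Hanoi (Rae #4, Kit #9), Kyoto (Rae #7, Kit #11), Kyoto (Rae #10, Kit #12), Porto (Rae #11, Kit #13), Kyoto (Rae #14, Kit #14) — 8 stops in the same relative order in both, and the DP table's final entry dp[14][14] is also 8, so no common subsequence is longer.

8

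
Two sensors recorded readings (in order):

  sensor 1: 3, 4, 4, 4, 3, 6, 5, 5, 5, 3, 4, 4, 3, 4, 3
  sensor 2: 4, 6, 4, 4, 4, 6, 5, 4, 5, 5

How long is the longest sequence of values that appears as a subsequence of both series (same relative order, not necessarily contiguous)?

One common subsequence of length 7: 4 (sensor 1 #2, sensor 2 #3), 4 (sensor 1 #3, sensor 2 #4), 4 (sensor 1 #4, sensor 2 #5), 6 (sensor 1 #6, sensor 2 #6), 5 (sensor 1 #7, sensor 2 #7), 5 (sensor 1 #8, sensor 2 #9), 5 (sensor 1 #9, sensor 2 #10), and the DP table's final entry dp[15][10] is also 7, so no common subsequence is longer.

7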